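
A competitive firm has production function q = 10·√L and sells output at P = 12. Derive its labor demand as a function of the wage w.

L(w) = 3600/w²

MP_L = (1/2)·10·L^(-1/2) = 5·L^(-1/2).
Setting P·MP_L = w: 60·L^(-1/2) = w.
Solving for L: L^(-1/2) = w/60, so L = (60/w)^(2).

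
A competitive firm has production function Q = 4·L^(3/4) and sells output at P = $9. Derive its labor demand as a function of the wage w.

L(w) = 531441/w^(4)

MP_L = (3/4)·4·L^(-1/4) = 3·L^(-1/4).
Setting P·MP_L = w: 27·L^(-1/4) = w.
Solving for L: L^(-1/4) = w/27, so L = (27/w)^(4).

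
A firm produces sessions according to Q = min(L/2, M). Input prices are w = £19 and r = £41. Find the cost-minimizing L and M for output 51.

With a fixed-proportions technology, the cost-minimizing bundle uses no slack in either input: L/2 = M = Q.
So L = 2·51 = 102 and M = 51.

L* = 102, M* = 51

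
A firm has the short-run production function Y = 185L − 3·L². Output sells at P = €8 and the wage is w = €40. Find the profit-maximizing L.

The marginal product of L is MP_L = 185 − 6L.
A price-taking firm hires until the value of the marginal product equals the wage: P·MP_L = w, so 8·(185 − 6L) = 40.
Then 185 − 6L = 5, giving L = 30.

L* = 30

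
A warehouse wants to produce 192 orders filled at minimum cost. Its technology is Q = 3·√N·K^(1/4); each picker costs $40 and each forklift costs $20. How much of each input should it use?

N* = 256, K* = 256

Cost minimization requires the marginal rate of technical substitution to equal the input-price ratio: MP_N/MP_K = w/r.
Here MP_N/MP_K = (1/2)·(K/N)/(1/4) = 2·(K/N). Setting this equal to 40/20 = 2 gives K = N.
Substituting into Q = 192: 3·N^(1/2)·(N)^(1/4) = 192.
Solving, N = 256 and K = 256.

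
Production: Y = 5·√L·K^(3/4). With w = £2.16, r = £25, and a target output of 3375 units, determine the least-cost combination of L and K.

Cost minimization requires the marginal rate of technical substitution to equal the input-price ratio: MP_L/MP_K = w/r.
Here MP_L/MP_K = (1/2)·(K/L)/(3/4) = (2/3)·(K/L). Setting this equal to 2.16/25 = 0.0864 gives K = 0.1296L.
Substituting into Y = 3375: 5·L^(1/2)·(0.1296L)^(3/4) = 3375.
Solving, L = 625 and K = 81.

L* = 625, K* = 81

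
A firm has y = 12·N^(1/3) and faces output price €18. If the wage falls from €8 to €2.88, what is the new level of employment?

From P·MP_N = w with MP_N = 4·N^(-2/3), the labor demand is N(w) = (72/w)^(3/2).
At w = 8: N = 27. At w = 2.88: N = 125.

N* = 125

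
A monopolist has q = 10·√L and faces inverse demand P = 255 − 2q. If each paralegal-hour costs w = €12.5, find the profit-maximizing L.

Marginal revenue from the inverse demand is MR = 255 − 4q.
The marginal product is MP_L = 5·L^(-1/2).
A monopolist hires until marginal revenue product equals the wage: MR·MP_L = w.
At L, q = 10·√L. Substituting and solving: (255 − 40·√L)·5·L^(-1/2) = 12.5 gives L = 36.

L* = 36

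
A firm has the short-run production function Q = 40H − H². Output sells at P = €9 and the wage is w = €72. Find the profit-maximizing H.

H* = 16

The marginal product of H is MP_H = 40 − 2H.
A price-taking firm hires until the value of the marginal product equals the wage: P·MP_H = w, so 9·(40 − 2H) = 72.
Then 40 − 2H = 8, giving H = 16.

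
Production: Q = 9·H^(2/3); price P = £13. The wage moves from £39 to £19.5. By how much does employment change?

ΔH = 56

From P·MP_H = w with MP_H = 6·H^(-1/3), the labor demand is H(w) = (78/w)^(3).
At w = 39: H = 8. At w = 19.5: H = 64.
ΔH = 64 − 8 = 56.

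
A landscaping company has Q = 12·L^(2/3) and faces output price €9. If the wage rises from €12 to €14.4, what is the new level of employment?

From P·MP_L = w with MP_L = 8·L^(-1/3), the labor demand is L(w) = (72/w)^(3).
At w = 12: L = 216. At w = 14.4: L = 125.

L* = 125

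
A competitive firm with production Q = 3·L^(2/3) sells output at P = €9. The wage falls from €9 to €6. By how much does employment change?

ΔL = 19

From P·MP_L = w with MP_L = 2·L^(-1/3), the labor demand is L(w) = (18/w)^(3).
At w = 9: L = 8. At w = 6: L = 27.
ΔL = 27 − 8 = 19.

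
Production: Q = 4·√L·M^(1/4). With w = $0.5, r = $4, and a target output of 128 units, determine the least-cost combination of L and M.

L* = 256, M* = 16

Cost minimization requires the marginal rate of technical substitution to equal the input-price ratio: MP_L/MP_M = w/r.
Here MP_L/MP_M = (1/2)·(M/L)/(1/4) = 2·(M/L). Setting this equal to 0.5/4 = 0.125 gives M = 0.0625L.
Substituting into Q = 128: 4·L^(1/2)·(0.0625L)^(1/4) = 128.
Solving, L = 256 and M = 16.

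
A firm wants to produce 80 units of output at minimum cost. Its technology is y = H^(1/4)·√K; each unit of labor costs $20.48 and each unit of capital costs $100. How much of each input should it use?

Cost minimization requires the marginal rate of technical substitution to equal the input-price ratio: MP_H/MP_K = w/r.
Here MP_H/MP_K = (1/4)·(K/H)/(1/2) = 0.5·(K/H). Setting this equal to 20.48/100 = 0.2048 gives K = 0.4096H.
Substituting into y = 80: H^(1/4)·(0.4096H)^(1/2) = 80.
Solving, H = 625 and K = 256.

H* = 625, K* = 256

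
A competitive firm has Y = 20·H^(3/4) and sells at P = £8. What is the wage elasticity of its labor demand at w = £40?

MP_H = (3/4)·20·H^(-1/4), so P·MP_H = w gives 120·H^(-1/4) = w.
Solving, H(w) = (120/w)^(4). This is a constant-elasticity form: H ∝ w^(−4), so ε = −4.

ε = -4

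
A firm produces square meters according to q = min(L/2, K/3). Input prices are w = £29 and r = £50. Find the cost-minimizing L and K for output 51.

With a fixed-proportions technology, the cost-minimizing bundle uses no slack in either input: L/2 = K/3 = q.
So L = 2·51 = 102 and K = 3·51 = 153.

L* = 102, K* = 153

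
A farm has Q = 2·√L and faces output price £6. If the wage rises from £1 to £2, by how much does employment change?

From P·MP_L = w with MP_L = L^(-1/2), the labor demand is L(w) = (6/w)^(2).
At w = 1: L = 36. At w = 2: L = 9.
ΔL = 9 − 36 = -27.

ΔL = -27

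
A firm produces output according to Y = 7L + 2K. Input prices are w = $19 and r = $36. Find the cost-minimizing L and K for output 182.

L* = 26, K* = 0

The inputs are perfect substitutes, so the firm uses whichever has the lower cost per unit of output.
Cost per unit of output via L is w/7 = 19/7; via K it is r/2 = 18. L is cheaper.
Producing Y = 182 with L alone: L = 26, K = 0.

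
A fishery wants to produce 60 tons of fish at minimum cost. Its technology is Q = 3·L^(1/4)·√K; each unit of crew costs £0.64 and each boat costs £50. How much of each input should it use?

Cost minimization requires the marginal rate of technical substitution to equal the input-price ratio: MP_L/MP_K = w/r.
Here MP_L/MP_K = (1/4)·(K/L)/(1/2) = 0.5·(K/L). Setting this equal to 0.64/50 = 0.0128 gives K = 0.0256L.
Substituting into Q = 60: 3·L^(1/4)·(0.0256L)^(1/2) = 60.
Solving, L = 625 and K = 16.

L* = 625, K* = 16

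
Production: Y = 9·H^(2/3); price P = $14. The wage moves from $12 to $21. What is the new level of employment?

From P·MP_H = w with MP_H = 6·H^(-1/3), the labor demand is H(w) = (84/w)^(3).
At w = 12: H = 343. At w = 21: H = 64.

H* = 64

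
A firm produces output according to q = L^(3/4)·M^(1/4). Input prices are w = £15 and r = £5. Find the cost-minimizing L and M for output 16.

L* = 16, M* = 16

Cost minimization requires the marginal rate of technical substitution to equal the input-price ratio: MP_L/MP_M = w/r.
Here MP_L/MP_M = (3/4)·(M/L)/(1/4) = 3·(M/L). Setting this equal to 15/5 = 3 gives M = L.
Substituting into q = 16: L^(3/4)·(L)^(1/4) = 16.
Solving, L = 16 and M = 16.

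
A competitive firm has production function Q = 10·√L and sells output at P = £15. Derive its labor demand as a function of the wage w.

MP_L = (1/2)·10·L^(-1/2) = 5·L^(-1/2).
Setting P·MP_L = w: 75·L^(-1/2) = w.
Solving for L: L^(-1/2) = w/75, so L = (75/w)^(2).

L(w) = 5625/w²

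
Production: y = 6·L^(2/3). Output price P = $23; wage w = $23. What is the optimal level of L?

L* = 64

MP_L = (2/3)·6·L^(-1/3) = 4·L^(-1/3).
Profit maximization for a price taker requires P·MP_L = w: 23·4·L^(-1/3) = 23.
So L^(-1/3) = 0.25, which gives L = 64.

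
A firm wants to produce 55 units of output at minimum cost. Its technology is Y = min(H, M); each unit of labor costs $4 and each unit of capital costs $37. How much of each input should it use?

With a fixed-proportions technology, the cost-minimizing bundle uses no slack in either input: H = M = Y.
So H = 55 and M = 55.

H* = 55, M* = 55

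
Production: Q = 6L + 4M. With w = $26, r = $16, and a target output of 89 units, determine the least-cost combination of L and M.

The inputs are perfect substitutes, so the firm uses whichever has the lower cost per unit of output.
Cost per unit of output via L is w/6 = 13/3; via M it is r/4 = 4. M is cheaper.
Producing Q = 89 with M alone: L = 0, M = 22.25.

L* = 0, M* = 22.25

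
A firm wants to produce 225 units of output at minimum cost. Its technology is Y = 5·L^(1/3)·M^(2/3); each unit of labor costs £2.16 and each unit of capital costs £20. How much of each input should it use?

L* = 125, M* = 27

Cost minimization requires the marginal rate of technical substitution to equal the input-price ratio: MP_L/MP_M = w/r.
Here MP_L/MP_M = (1/3)·(M/L)/(2/3) = 0.5·(M/L). Setting this equal to 2.16/20 = 0.108 gives M = 0.216L.
Substituting into Y = 225: 5·L^(1/3)·(0.216L)^(2/3) = 225.
Solving, L = 125 and M = 27.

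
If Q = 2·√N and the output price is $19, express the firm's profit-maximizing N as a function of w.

MP_N = (1/2)·2·N^(-1/2) = N^(-1/2).
Setting P·MP_N = w: 19·N^(-1/2) = w.
Solving for N: N^(-1/2) = w/19, so N = (19/w)^(2).

N(w) = 361/w²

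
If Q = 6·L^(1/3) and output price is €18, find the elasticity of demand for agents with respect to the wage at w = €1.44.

ε = -1.5

MP_L = (1/3)·6·L^(-2/3), so P·MP_L = w gives 36·L^(-2/3) = w.
Solving, L(w) = (36/w)^(3/2). This is a constant-elasticity form: L ∝ w^(−3/2), so ε = −3/2.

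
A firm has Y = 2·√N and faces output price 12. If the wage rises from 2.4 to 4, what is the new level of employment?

N* = 9

From P·MP_N = w with MP_N = N^(-1/2), the labor demand is N(w) = (12/w)^(2).
At w = 2.4: N = 25. At w = 4: N = 9.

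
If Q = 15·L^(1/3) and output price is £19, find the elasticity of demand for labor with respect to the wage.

ε = -1.5

MP_L = (1/3)·15·L^(-2/3), so P·MP_L = w gives 95·L^(-2/3) = w.
Solving, L(w) = (95/w)^(3/2). This is a constant-elasticity form: L ∝ w^(−3/2), so ε = −3/2.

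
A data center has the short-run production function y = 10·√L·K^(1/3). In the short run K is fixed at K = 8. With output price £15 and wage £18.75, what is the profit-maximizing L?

L* = 64

With K = 8, MP_L = (1/2)·10·L^(-1/2)·8^(1/3) = 10·L^(-1/2).
Profit maximization for a price taker requires P·MP_L = w: 15·10·L^(-1/2) = 18.75.
So L^(-1/2) = 0.125, which gives L = 64.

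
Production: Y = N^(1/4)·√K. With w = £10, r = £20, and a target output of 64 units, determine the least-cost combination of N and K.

Cost minimization requires the marginal rate of technical substitution to equal the input-price ratio: MP_N/MP_K = w/r.
Here MP_N/MP_K = (1/4)·(K/N)/(1/2) = 0.5·(K/N). Setting this equal to 10/20 = 0.5 gives K = N.
Substituting into Y = 64: N^(1/4)·(N)^(1/2) = 64.
Solving, N = 256 and K = 256.

N* = 256, K* = 256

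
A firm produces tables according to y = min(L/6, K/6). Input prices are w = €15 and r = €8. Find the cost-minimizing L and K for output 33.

With a fixed-proportions technology, the cost-minimizing bundle uses no slack in either input: L/6 = K/6 = y.
So L = 6·33 = 198 and K = 6·33 = 198.

L* = 198, K* = 198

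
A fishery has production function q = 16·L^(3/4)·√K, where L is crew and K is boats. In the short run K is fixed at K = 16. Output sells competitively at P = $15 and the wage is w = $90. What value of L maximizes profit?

With K = 16, MP_L = (3/4)·16·L^(-1/4)·16^(1/2) = 48·L^(-1/4).
Profit maximization for a price taker requires P·MP_L = w: 15·48·L^(-1/4) = 90.
So L^(-1/4) = 0.125, which gives L = 4096.

L* = 4096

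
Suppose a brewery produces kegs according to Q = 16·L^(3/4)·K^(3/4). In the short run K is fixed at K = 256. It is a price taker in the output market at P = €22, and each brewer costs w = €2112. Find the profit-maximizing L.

With K = 256, MP_L = (3/4)·16·L^(-1/4)·256^(3/4) = 768·L^(-1/4).
Profit maximization for a price taker requires P·MP_L = w: 22·768·L^(-1/4) = 2112.
So L^(-1/4) = 0.125, which gives L = 4096.

L* = 4096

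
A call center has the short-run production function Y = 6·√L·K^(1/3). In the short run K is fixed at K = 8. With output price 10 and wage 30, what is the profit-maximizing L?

L* = 4

With K = 8, MP_L = (1/2)·6·L^(-1/2)·8^(1/3) = 6·L^(-1/2).
Profit maximization for a price taker requires P·MP_L = w: 10·6·L^(-1/2) = 30.
So L^(-1/2) = 0.5, which gives L = 4.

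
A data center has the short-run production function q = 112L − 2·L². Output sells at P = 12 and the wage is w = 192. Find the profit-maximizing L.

L* = 24

The marginal product of L is MP_L = 112 − 4L.
A price-taking firm hires until the value of the marginal product equals the wage: P·MP_L = w, so 12·(112 − 4L) = 192.
Then 112 − 4L = 16, giving L = 24.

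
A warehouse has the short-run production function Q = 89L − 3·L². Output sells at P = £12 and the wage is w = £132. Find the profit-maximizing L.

L* = 13

The marginal product of L is MP_L = 89 − 6L.
A price-taking firm hires until the value of the marginal product equals the wage: P·MP_L = w, so 12·(89 − 6L) = 132.
Then 89 − 6L = 11, giving L = 13.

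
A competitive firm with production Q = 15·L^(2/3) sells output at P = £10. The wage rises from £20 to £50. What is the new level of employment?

L* = 8

From P·MP_L = w with MP_L = 10·L^(-1/3), the labor demand is L(w) = (100/w)^(3).
At w = 20: L = 125. At w = 50: L = 8.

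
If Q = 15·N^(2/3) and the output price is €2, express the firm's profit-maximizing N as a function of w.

MP_N = (2/3)·15·N^(-1/3) = 10·N^(-1/3).
Setting P·MP_N = w: 20·N^(-1/3) = w.
Solving for N: N^(-1/3) = w/20, so N = (20/w)^(3).

N(w) = 8000/w³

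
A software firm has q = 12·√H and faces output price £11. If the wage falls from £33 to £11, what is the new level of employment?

From P·MP_H = w with MP_H = 6·H^(-1/2), the labor demand is H(w) = (66/w)^(2).
At w = 33: H = 4. At w = 11: H = 36.

H* = 36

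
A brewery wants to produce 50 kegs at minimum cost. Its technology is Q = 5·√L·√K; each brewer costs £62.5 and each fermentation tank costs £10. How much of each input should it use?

L* = 4, K* = 25

Cost minimization requires the marginal rate of technical substitution to equal the input-price ratio: MP_L/MP_K = w/r.
Here MP_L/MP_K = (1/2)·(K/L)/(1/2) = (K/L). Setting this equal to 62.5/10 = 6.25 gives K = 6.25L.
Substituting into Q = 50: 5·L^(1/2)·(6.25L)^(1/2) = 50.
Solving, L = 4 and K = 25.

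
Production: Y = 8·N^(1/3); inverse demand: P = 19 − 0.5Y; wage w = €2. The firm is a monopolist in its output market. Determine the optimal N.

Marginal revenue from the inverse demand is MR = 19 − Y.
The marginal product is MP_N = (8/3)·N^(-2/3).
A monopolist hires until marginal revenue product equals the wage: MR·MP_N = w.
At N, Y = 8·N^(1/3). Substituting and solving: (19 − 8·N^(1/3))·(8/3)·N^(-2/3) = 2 gives N = 8.

N* = 8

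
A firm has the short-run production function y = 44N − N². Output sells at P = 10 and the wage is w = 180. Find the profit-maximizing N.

The marginal product of N is MP_N = 44 − 2N.
A price-taking firm hires until the value of the marginal product equals the wage: P·MP_N = w, so 10·(44 − 2N) = 180.
Then 44 − 2N = 18, giving N = 13.

N* = 13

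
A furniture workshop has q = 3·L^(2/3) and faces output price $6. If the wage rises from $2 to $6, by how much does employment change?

ΔL = -208

From P·MP_L = w with MP_L = 2·L^(-1/3), the labor demand is L(w) = (12/w)^(3).
At w = 2: L = 216. At w = 6: L = 8.
ΔL = 8 − 216 = -208.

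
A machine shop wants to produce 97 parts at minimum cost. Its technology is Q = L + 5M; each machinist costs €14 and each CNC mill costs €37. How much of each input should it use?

L* = 0, M* = 19.4

The inputs are perfect substitutes, so the firm uses whichever has the lower cost per unit of output.
Cost per unit of output via L is 14; via M it is 7.4. M is cheaper.
Producing Q = 97 with M alone: L = 0, M = 19.4.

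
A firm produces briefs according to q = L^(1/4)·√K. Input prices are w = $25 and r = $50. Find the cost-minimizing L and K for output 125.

Cost minimization requires the marginal rate of technical substitution to equal the input-price ratio: MP_L/MP_K = w/r.
Here MP_L/MP_K = (1/4)·(K/L)/(1/2) = 0.5·(K/L). Setting this equal to 25/50 = 0.5 gives K = L.
Substituting into q = 125: L^(1/4)·(L)^(1/2) = 125.
Solving, L = 625 and K = 625.

L* = 625, K* = 625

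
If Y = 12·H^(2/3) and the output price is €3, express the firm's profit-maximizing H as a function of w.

MP_H = (2/3)·12·H^(-1/3) = 8·H^(-1/3).
Setting P·MP_H = w: 24·H^(-1/3) = w.
Solving for H: H^(-1/3) = w/24, so H = (24/w)^(3).

H(w) = 13824/w³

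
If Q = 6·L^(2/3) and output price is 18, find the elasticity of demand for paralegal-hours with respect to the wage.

MP_L = (2/3)·6·L^(-1/3), so P·MP_L = w gives 72·L^(-1/3) = w.
Solving, L(w) = (72/w)^(3). This is a constant-elasticity form: L ∝ w^(−3), so ε = −3.

ε = -3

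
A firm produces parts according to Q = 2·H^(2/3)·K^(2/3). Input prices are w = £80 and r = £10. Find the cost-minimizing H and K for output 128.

H* = 8, K* = 64

Cost minimization requires the marginal rate of technical substitution to equal the input-price ratio: MP_H/MP_K = w/r.
Here MP_H/MP_K = (2/3)·(K/H)/(2/3) = (K/H). Setting this equal to 80/10 = 8 gives K = 8H.
Substituting into Q = 128: 2·H^(2/3)·(8H)^(2/3) = 128.
Solving, H = 8 and K = 64.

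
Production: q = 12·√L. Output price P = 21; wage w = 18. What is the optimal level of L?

L* = 49

MP_L = (1/2)·12·L^(-1/2) = 6·L^(-1/2).
Profit maximization for a price taker requires P·MP_L = w: 21·6·L^(-1/2) = 18.
So L^(-1/2) = 1/7, which gives L = 49.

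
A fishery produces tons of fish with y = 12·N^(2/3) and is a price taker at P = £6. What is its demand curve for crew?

N(w) = 110592/w³

MP_N = (2/3)·12·N^(-1/3) = 8·N^(-1/3).
Setting P·MP_N = w: 48·N^(-1/3) = w.
Solving for N: N^(-1/3) = w/48, so N = (48/w)^(3).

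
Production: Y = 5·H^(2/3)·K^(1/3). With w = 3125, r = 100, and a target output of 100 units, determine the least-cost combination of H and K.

Cost minimization requires the marginal rate of technical substitution to equal the input-price ratio: MP_H/MP_K = w/r.
Here MP_H/MP_K = (2/3)·(K/H)/(1/3) = 2·(K/H). Setting this equal to 3125/100 = 31.25 gives K = 15.625H.
Substituting into Y = 100: 5·H^(2/3)·(15.625H)^(1/3) = 100.
Solving, H = 8 and K = 125.

H* = 8, K* = 125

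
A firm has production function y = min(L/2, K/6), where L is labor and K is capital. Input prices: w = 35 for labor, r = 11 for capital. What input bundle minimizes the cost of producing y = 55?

L* = 110, K* = 330

With a fixed-proportions technology, the cost-minimizing bundle uses no slack in either input: L/2 = K/6 = y.
So L = 2·55 = 110 and K = 6·55 = 330.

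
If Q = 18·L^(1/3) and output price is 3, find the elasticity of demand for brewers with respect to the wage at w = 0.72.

MP_L = (1/3)·18·L^(-2/3), so P·MP_L = w gives 18·L^(-2/3) = w.
Solving, L(w) = (18/w)^(3/2). This is a constant-elasticity form: L ∝ w^(−3/2), so ε = −3/2.

ε = -1.5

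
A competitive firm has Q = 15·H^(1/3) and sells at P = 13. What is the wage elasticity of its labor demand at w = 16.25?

ε = -1.5

MP_H = (1/3)·15·H^(-2/3), so P·MP_H = w gives 65·H^(-2/3) = w.
Solving, H(w) = (65/w)^(3/2). This is a constant-elasticity form: H ∝ w^(−3/2), so ε = −3/2.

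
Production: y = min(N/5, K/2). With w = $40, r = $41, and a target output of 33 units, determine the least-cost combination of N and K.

N* = 165, K* = 66

With a fixed-proportions technology, the cost-minimizing bundle uses no slack in either input: N/5 = K/2 = y.
So N = 5·33 = 165 and K = 2·33 = 66.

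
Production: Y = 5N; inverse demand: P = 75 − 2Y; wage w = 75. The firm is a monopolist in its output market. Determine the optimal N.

Marginal revenue from the inverse demand is MR = 75 − 4Y.
The marginal product is MP_N = 5.
A monopolist hires until marginal revenue product equals the wage: MR·MP_N = w.
(75 − 20N)·5 = 75, so N = 3.

N* = 3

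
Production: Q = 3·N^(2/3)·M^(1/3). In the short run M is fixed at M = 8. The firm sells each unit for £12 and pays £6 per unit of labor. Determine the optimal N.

With M = 8, MP_N = (2/3)·3·N^(-1/3)·8^(1/3) = 4·N^(-1/3).
Profit maximization for a price taker requires P·MP_N = w: 12·4·N^(-1/3) = 6.
So N^(-1/3) = 0.125, which gives N = 512.

N* = 512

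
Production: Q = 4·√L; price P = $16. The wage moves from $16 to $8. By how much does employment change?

From P·MP_L = w with MP_L = 2·L^(-1/2), the labor demand is L(w) = (32/w)^(2).
At w = 16: L = 4. At w = 8: L = 16.
ΔL = 16 − 4 = 12.

ΔL = 12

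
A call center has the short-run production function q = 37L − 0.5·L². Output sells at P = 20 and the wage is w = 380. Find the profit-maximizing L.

The marginal product of L is MP_L = 37 − L.
A price-taking firm hires until the value of the marginal product equals the wage: P·MP_L = w, so 20·(37 − L) = 380.
Then 37 − L = 19, giving L = 18.

L* = 18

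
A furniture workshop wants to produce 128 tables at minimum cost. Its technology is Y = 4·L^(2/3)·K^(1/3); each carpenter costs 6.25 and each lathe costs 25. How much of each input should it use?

L* = 64, K* = 8

Cost minimization requires the marginal rate of technical substitution to equal the input-price ratio: MP_L/MP_K = w/r.
Here MP_L/MP_K = (2/3)·(K/L)/(1/3) = 2·(K/L). Setting this equal to 6.25/25 = 0.25 gives K = 0.125L.
Substituting into Y = 128: 4·L^(2/3)·(0.125L)^(1/3) = 128.
Solving, L = 64 and K = 8.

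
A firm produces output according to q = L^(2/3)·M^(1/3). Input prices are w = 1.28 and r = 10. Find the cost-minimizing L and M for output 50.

Cost minimization requires the marginal rate of technical substitution to equal the input-price ratio: MP_L/MP_M = w/r.
Here MP_L/MP_M = (2/3)·(M/L)/(1/3) = 2·(M/L). Setting this equal to 1.28/10 = 0.128 gives M = 0.064L.
Substituting into q = 50: L^(2/3)·(0.064L)^(1/3) = 50.
Solving, L = 125 and M = 8.

L* = 125, M* = 8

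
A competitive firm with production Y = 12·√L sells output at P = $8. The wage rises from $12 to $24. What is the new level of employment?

L* = 4

From P·MP_L = w with MP_L = 6·L^(-1/2), the labor demand is L(w) = (48/w)^(2).
At w = 12: L = 16. At w = 24: L = 4.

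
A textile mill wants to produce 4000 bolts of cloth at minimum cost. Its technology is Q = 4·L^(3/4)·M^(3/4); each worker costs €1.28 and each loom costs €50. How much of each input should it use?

L* = 625, M* = 16

Cost minimization requires the marginal rate of technical substitution to equal the input-price ratio: MP_L/MP_M = w/r.
Here MP_L/MP_M = (3/4)·(M/L)/(3/4) = (M/L). Setting this equal to 1.28/50 = 0.0256 gives M = 0.0256L.
Substituting into Q = 4000: 4·L^(3/4)·(0.0256L)^(3/4) = 4000.
Solving, L = 625 and M = 16.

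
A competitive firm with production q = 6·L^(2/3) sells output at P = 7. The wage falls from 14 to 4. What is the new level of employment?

From P·MP_L = w with MP_L = 4·L^(-1/3), the labor demand is L(w) = (28/w)^(3).
At w = 14: L = 8. At w = 4: L = 343.

L* = 343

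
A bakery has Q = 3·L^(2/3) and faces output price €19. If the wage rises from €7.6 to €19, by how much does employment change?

ΔL = -117

From P·MP_L = w with MP_L = 2·L^(-1/3), the labor demand is L(w) = (38/w)^(3).
At w = 7.6: L = 125. At w = 19: L = 8.
ΔL = 8 − 125 = -117.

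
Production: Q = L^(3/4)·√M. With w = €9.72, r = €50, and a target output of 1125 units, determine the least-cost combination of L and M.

Cost minimization requires the marginal rate of technical substitution to equal the input-price ratio: MP_L/MP_M = w/r.
Here MP_L/MP_M = (3/4)·(M/L)/(1/2) = 1.5·(M/L). Setting this equal to 9.72/50 = 0.1944 gives M = 0.1296L.
Substituting into Q = 1125: L^(3/4)·(0.1296L)^(1/2) = 1125.
Solving, L = 625 and M = 81.

L* = 625, M* = 81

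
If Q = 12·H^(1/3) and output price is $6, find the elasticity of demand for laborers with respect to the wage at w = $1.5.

ε = -1.5

MP_H = (1/3)·12·H^(-2/3), so P·MP_H = w gives 24·H^(-2/3) = w.
Solving, H(w) = (24/w)^(3/2). This is a constant-elasticity form: H ∝ w^(−3/2), so ε = −3/2.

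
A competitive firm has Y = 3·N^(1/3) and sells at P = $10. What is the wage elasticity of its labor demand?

ε = -1.5

MP_N = (1/3)·3·N^(-2/3), so P·MP_N = w gives 10·N^(-2/3) = w.
Solving, N(w) = (10/w)^(3/2). This is a constant-elasticity form: N ∝ w^(−3/2), so ε = −3/2.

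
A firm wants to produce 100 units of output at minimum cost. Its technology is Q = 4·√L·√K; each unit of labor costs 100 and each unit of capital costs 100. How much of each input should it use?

L* = 25, K* = 25

Cost minimization requires the marginal rate of technical substitution to equal the input-price ratio: MP_L/MP_K = w/r.
Here MP_L/MP_K = (1/2)·(K/L)/(1/2) = (K/L). Setting this equal to 100/100 = 1 gives K = L.
Substituting into Q = 100: 4·L^(1/2)·(L)^(1/2) = 100.
Solving, L = 25 and K = 25.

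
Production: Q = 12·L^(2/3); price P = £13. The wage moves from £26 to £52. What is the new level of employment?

From P·MP_L = w with MP_L = 8·L^(-1/3), the labor demand is L(w) = (104/w)^(3).
At w = 26: L = 64. At w = 52: L = 8.

L* = 8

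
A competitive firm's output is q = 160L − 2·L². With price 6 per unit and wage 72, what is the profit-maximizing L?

The marginal product of L is MP_L = 160 − 4L.
A price-taking firm hires until the value of the marginal product equals the wage: P·MP_L = w, so 6·(160 − 4L) = 72.
Then 160 − 4L = 12, giving L = 37.

L* = 37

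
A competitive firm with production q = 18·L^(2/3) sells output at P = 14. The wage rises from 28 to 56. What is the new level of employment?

L* = 27

From P·MP_L = w with MP_L = 12·L^(-1/3), the labor demand is L(w) = (168/w)^(3).
At w = 28: L = 216. At w = 56: L = 27.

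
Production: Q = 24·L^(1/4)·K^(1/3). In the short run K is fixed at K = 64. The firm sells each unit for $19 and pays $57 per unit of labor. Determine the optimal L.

L* = 16

With K = 64, MP_L = (1/4)·24·L^(-3/4)·64^(1/3) = 24·L^(-3/4).
Profit maximization for a price taker requires P·MP_L = w: 19·24·L^(-3/4) = 57.
So L^(-3/4) = 0.125, which gives L = 16.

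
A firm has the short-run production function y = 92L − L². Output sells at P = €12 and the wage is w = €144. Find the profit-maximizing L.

The marginal product of L is MP_L = 92 − 2L.
A price-taking firm hires until the value of the marginal product equals the wage: P·MP_L = w, so 12·(92 − 2L) = 144.
Then 92 − 2L = 12, giving L = 40.

L* = 40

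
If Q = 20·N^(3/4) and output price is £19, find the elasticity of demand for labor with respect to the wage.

ε = -4

MP_N = (3/4)·20·N^(-1/4), so P·MP_N = w gives 285·N^(-1/4) = w.
Solving, N(w) = (285/w)^(4). This is a constant-elasticity form: N ∝ w^(−4), so ε = −4.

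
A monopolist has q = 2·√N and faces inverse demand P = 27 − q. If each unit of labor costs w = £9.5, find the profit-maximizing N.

N* = 4

Marginal revenue from the inverse demand is MR = 27 − 2q.
The marginal product is MP_N = N^(-1/2).
A monopolist hires until marginal revenue product equals the wage: MR·MP_N = w.
At N, q = 2·√N. Substituting and solving: (27 − 4·√N)·N^(-1/2) = 9.5 gives N = 4.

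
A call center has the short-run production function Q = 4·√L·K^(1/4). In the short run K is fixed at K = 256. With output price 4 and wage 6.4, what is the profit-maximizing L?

L* = 25

With K = 256, MP_L = (1/2)·4·L^(-1/2)·256^(1/4) = 8·L^(-1/2).
Profit maximization for a price taker requires P·MP_L = w: 4·8·L^(-1/2) = 6.4.
So L^(-1/2) = 0.2, which gives L = 25.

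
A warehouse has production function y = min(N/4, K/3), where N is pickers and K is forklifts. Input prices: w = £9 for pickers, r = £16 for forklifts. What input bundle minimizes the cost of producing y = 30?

N* = 120, K* = 90

With a fixed-proportions technology, the cost-minimizing bundle uses no slack in either input: N/4 = K/3 = y.
So N = 4·30 = 120 and K = 3·30 = 90.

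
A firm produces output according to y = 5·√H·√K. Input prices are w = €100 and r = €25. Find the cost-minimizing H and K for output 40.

H* = 4, K* = 16

Cost minimization requires the marginal rate of technical substitution to equal the input-price ratio: MP_H/MP_K = w/r.
Here MP_H/MP_K = (1/2)·(K/H)/(1/2) = (K/H). Setting this equal to 100/25 = 4 gives K = 4H.
Substituting into y = 40: 5·H^(1/2)·(4H)^(1/2) = 40.
Solving, H = 4 and K = 16.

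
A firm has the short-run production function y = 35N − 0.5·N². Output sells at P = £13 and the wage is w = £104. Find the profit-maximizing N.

The marginal product of N is MP_N = 35 − N.
A price-taking firm hires until the value of the marginal product equals the wage: P·MP_N = w, so 13·(35 − N) = 104.
Then 35 − N = 8, giving N = 27.

N* = 27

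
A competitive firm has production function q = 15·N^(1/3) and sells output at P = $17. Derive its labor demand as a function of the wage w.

N(w) = (85/w)^(3/2)

MP_N = (1/3)·15·N^(-2/3) = 5·N^(-2/3).
Setting P·MP_N = w: 85·N^(-2/3) = w.
Solving for N: N^(-2/3) = w/85, so N = (85/w)^(3/2).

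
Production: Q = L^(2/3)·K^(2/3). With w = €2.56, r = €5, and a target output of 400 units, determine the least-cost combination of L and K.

L* = 125, K* = 64

Cost minimization requires the marginal rate of technical substitution to equal the input-price ratio: MP_L/MP_K = w/r.
Here MP_L/MP_K = (2/3)·(K/L)/(2/3) = (K/L). Setting this equal to 2.56/5 = 0.512 gives K = 0.512L.
Substituting into Q = 400: L^(2/3)·(0.512L)^(2/3) = 400.
Solving, L = 125 and K = 64.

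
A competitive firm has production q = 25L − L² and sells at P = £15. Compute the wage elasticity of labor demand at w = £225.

ε = -1.5

From P·MP_L = w with MP_L = 25 − 2L, labor demand is L(w) = (25 − w/15)/2.
dL/dw = −1/(30) = -1/30.
At w = 225, L = 5, so ε = (dL/dw)·(w/L) = (-1/30)·(225/5) = -1.5.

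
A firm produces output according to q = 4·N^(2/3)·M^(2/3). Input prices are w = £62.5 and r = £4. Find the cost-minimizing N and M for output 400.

N* = 8, M* = 125

Cost minimization requires the marginal rate of technical substitution to equal the input-price ratio: MP_N/MP_M = w/r.
Here MP_N/MP_M = (2/3)·(M/N)/(2/3) = (M/N). Setting this equal to 62.5/4 = 15.625 gives M = 15.625N.
Substituting into q = 400: 4·N^(2/3)·(15.625N)^(2/3) = 400.
Solving, N = 8 and M = 125.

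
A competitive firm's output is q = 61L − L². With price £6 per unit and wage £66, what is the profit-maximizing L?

The marginal product of L is MP_L = 61 − 2L.
A price-taking firm hires until the value of the marginal product equals the wage: P·MP_L = w, so 6·(61 − 2L) = 66.
Then 61 − 2L = 11, giving L = 25.

L* = 25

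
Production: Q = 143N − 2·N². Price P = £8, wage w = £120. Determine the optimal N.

N* = 32

The marginal product of N is MP_N = 143 − 4N.
A price-taking firm hires until the value of the marginal product equals the wage: P·MP_N = w, so 8·(143 − 4N) = 120.
Then 143 − 4N = 15, giving N = 32.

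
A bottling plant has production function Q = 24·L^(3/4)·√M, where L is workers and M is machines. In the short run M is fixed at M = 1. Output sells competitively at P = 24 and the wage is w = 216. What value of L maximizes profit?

With M = 1, MP_L = (3/4)·24·L^(-1/4)·1^(1/2) = 18·L^(-1/4).
Profit maximization for a price taker requires P·MP_L = w: 24·18·L^(-1/4) = 216.
So L^(-1/4) = 0.5, which gives L = 16.

L* = 16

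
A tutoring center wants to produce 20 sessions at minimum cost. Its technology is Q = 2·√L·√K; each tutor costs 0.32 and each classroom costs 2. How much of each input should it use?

Cost minimization requires the marginal rate of technical substitution to equal the input-price ratio: MP_L/MP_K = w/r.
Here MP_L/MP_K = (1/2)·(K/L)/(1/2) = (K/L). Setting this equal to 0.32/2 = 0.16 gives K = 0.16L.
Substituting into Q = 20: 2·L^(1/2)·(0.16L)^(1/2) = 20.
Solving, L = 25 and K = 4.

L* = 25, K* = 4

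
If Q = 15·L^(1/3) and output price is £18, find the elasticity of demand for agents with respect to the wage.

ε = -1.5

MP_L = (1/3)·15·L^(-2/3), so P·MP_L = w gives 90·L^(-2/3) = w.
Solving, L(w) = (90/w)^(3/2). This is a constant-elasticity form: L ∝ w^(−3/2), so ε = −3/2.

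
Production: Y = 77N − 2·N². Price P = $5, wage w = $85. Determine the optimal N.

The marginal product of N is MP_N = 77 − 4N.
A price-taking firm hires until the value of the marginal product equals the wage: P·MP_N = w, so 5·(77 − 4N) = 85.
Then 77 − 4N = 17, giving N = 15.

N* = 15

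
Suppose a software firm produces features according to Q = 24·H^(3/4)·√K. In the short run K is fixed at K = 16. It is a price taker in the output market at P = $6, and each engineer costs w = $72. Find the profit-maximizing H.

H* = 1296

With K = 16, MP_H = (3/4)·24·H^(-1/4)·16^(1/2) = 72·H^(-1/4).
Profit maximization for a price taker requires P·MP_H = w: 6·72·H^(-1/4) = 72.
So H^(-1/4) = 1/6, which gives H = 1296.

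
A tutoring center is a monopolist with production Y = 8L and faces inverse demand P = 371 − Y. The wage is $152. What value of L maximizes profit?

L* = 22

Marginal revenue from the inverse demand is MR = 371 − 2Y.
The marginal product is MP_L = 8.
A monopolist hires until marginal revenue product equals the wage: MR·MP_L = w.
(371 − 16L)·8 = 152, so L = 22.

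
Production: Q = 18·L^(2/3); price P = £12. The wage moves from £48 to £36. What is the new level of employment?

From P·MP_L = w with MP_L = 12·L^(-1/3), the labor demand is L(w) = (144/w)^(3).
At w = 48: L = 27. At w = 36: L = 64.

L* = 64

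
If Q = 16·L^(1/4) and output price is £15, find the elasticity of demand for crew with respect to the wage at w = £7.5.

MP_L = (1/4)·16·L^(-3/4), so P·MP_L = w gives 60·L^(-3/4) = w.
Solving, L(w) = (60/w)^(4/3). This is a constant-elasticity form: L ∝ w^(−4/3), so ε = −4/3.

ε = -4/3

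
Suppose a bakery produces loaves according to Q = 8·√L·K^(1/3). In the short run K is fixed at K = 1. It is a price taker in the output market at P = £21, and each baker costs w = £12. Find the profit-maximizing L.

With K = 1, MP_L = (1/2)·8·L^(-1/2)·1^(1/3) = 4·L^(-1/2).
Profit maximization for a price taker requires P·MP_L = w: 21·4·L^(-1/2) = 12.
So L^(-1/2) = 1/7, which gives L = 49.

L* = 49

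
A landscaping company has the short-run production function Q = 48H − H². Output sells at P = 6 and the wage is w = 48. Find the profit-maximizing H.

H* = 20

The marginal product of H is MP_H = 48 − 2H.
A price-taking firm hires until the value of the marginal product equals the wage: P·MP_H = w, so 6·(48 − 2H) = 48.
Then 48 − 2H = 8, giving H = 20.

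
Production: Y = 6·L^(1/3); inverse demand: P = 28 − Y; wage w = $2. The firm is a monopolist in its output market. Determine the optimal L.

Marginal revenue from the inverse demand is MR = 28 − 2Y.
The marginal product is MP_L = 2·L^(-2/3).
A monopolist hires until marginal revenue product equals the wage: MR·MP_L = w.
At L, Y = 6·L^(1/3). Substituting and solving: (28 − 12·L^(1/3))·2·L^(-2/3) = 2 gives L = 8.

L* = 8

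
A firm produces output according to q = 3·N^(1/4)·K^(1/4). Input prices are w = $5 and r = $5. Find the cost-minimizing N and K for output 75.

Cost minimization requires the marginal rate of technical substitution to equal the input-price ratio: MP_N/MP_K = w/r.
Here MP_N/MP_K = (1/4)·(K/N)/(1/4) = (K/N). Setting this equal to 5/5 = 1 gives K = N.
Substituting into q = 75: 3·N^(1/4)·(N)^(1/4) = 75.
Solving, N = 625 and K = 625.

N* = 625, K* = 625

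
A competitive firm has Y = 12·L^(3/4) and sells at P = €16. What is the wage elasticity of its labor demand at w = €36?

MP_L = (3/4)·12·L^(-1/4), so P·MP_L = w gives 144·L^(-1/4) = w.
Solving, L(w) = (144/w)^(4). This is a constant-elasticity form: L ∝ w^(−4), so ε = −4.

ε = -4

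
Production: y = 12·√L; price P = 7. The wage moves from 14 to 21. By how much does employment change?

From P·MP_L = w with MP_L = 6·L^(-1/2), the labor demand is L(w) = (42/w)^(2).
At w = 14: L = 9. At w = 21: L = 4.
ΔL = 4 − 9 = -5.

ΔL = -5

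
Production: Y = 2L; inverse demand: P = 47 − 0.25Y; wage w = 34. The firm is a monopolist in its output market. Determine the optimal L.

Marginal revenue from the inverse demand is MR = 47 − 0.5Y.
The marginal product is MP_L = 2.
A monopolist hires until marginal revenue product equals the wage: MR·MP_L = w.
(47 − L)·2 = 34, so L = 30.

L* = 30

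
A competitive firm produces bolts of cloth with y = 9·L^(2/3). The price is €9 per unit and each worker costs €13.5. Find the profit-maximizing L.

L* = 64

MP_L = (2/3)·9·L^(-1/3) = 6·L^(-1/3).
Profit maximization for a price taker requires P·MP_L = w: 9·6·L^(-1/3) = 13.5.
So L^(-1/3) = 0.25, which gives L = 64.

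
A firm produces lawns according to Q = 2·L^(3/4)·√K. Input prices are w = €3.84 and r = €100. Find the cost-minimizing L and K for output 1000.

L* = 625, K* = 16

Cost minimization requires the marginal rate of technical substitution to equal the input-price ratio: MP_L/MP_K = w/r.
Here MP_L/MP_K = (3/4)·(K/L)/(1/2) = 1.5·(K/L). Setting this equal to 3.84/100 = 0.0384 gives K = 0.0256L.
Substituting into Q = 1000: 2·L^(3/4)·(0.0256L)^(1/2) = 1000.
Solving, L = 625 and K = 16.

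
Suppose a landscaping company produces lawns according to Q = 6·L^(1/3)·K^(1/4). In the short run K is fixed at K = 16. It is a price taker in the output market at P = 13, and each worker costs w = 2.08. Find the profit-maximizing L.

With K = 16, MP_L = (1/3)·6·L^(-2/3)·16^(1/4) = 4·L^(-2/3).
Profit maximization for a price taker requires P·MP_L = w: 13·4·L^(-2/3) = 2.08.
So L^(-2/3) = 0.04, which gives L = 125.

L* = 125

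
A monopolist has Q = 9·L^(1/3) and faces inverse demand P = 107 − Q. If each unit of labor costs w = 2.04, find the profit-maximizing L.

Marginal revenue from the inverse demand is MR = 107 − 2Q.
The marginal product is MP_L = 3·L^(-2/3).
A monopolist hires until marginal revenue product equals the wage: MR·MP_L = w.
At L, Q = 9·L^(1/3). Substituting and solving: (107 − 18·L^(1/3))·3·L^(-2/3) = 2.04 gives L = 125.

L* = 125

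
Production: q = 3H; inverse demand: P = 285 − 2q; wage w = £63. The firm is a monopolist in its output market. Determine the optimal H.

Marginal revenue from the inverse demand is MR = 285 − 4q.
The marginal product is MP_H = 3.
A monopolist hires until marginal revenue product equals the wage: MR·MP_H = w.
(285 − 12H)·3 = 63, so H = 22.

H* = 22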